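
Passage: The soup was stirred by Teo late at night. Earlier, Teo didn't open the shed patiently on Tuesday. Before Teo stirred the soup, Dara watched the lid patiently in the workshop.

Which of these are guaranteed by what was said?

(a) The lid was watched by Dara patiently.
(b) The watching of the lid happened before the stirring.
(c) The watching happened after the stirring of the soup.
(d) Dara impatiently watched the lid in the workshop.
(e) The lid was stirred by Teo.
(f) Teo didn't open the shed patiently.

(a), (b)

(a) Entailed — this follows by dropping conjuncts from the watching event's description.
(b) Entailed — the narrative places the watching before the stirring.
(c) Not entailed — the narrative places the watching before the stirring, not after.
(d) Not entailed — 'impatiently' adds a manner not in (and inconsistent with) the original.
(e) Not entailed — Teo stirred the soup, not the lid; the lid belongs to the watching event.
(f) Not entailed — dropping 'on Tuesday' under negation is not valid — the original leaves open that Teo opened the shed some other way.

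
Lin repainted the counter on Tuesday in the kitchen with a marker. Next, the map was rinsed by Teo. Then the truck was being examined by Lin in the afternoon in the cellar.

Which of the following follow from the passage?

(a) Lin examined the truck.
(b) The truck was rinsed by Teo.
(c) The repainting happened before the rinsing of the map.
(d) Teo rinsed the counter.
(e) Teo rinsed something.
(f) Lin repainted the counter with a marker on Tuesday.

(a), (c), (e), (f)

(a) Entailed — 'examine' is an activity; 'was examining' entails that some examining happened, so 'examined' holds.
(b) Not entailed — Teo rinsed the map, not the truck; the truck belongs to the examining event.
(c) Entailed — the narrative places the repainting before the rinsing.
(d) Not entailed — Teo rinsed the map, not the counter; the counter belongs to the repainting event.
(e) Entailed — the original entails any weakening of itself; this just generalizes the patient.
(f) Entailed — this follows by dropping conjuncts from the repainting event's description.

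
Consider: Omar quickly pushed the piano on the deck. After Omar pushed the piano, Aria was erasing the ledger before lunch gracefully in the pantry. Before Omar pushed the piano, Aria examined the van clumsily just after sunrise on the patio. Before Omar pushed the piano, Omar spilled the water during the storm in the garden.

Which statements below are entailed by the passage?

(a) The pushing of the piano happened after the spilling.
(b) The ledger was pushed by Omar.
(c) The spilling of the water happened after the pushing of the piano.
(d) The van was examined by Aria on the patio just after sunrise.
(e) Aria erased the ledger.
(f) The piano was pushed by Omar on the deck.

(a), (d), (f)

(a) Entailed — the narrative places the spilling before the pushing.
(b) Not entailed — Omar pushed the piano, not the ledger; the ledger belongs to the erasing event.
(c) Not entailed — the narrative places the spilling before the pushing, not after.
(d) Entailed — every conjunct here is already in the original examining event.
(e) Not entailed — 'was erasing' is progressive on an accomplishment; it does not entail the completed 'erased'.
(f) Entailed — every conjunct here is already in the original pushing event.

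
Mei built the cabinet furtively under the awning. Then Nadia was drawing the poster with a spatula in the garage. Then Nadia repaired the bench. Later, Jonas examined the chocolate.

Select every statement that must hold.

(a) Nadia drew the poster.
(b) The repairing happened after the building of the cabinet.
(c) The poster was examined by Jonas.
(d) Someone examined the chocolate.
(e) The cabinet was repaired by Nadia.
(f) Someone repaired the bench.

(a) Not entailed — 'was drawing' is progressive on an accomplishment; it does not entail the completed 'drew'.
(b) Entailed — the narrative places the building before the repairing.
(c) Not entailed — Jonas examined the chocolate, not the poster; the poster belongs to the drawing event.
(d) Entailed — generalizing the agent leaves a sub-description the original still satisfies.
(e) Not entailed — Nadia repaired the bench, not the cabinet; the cabinet belongs to the building event.
(f) Entailed — generalizing the agent leaves a sub-description the original still satisfies.

(b), (d), (f)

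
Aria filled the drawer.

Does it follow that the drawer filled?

'Aria filled the drawer' is the causative; it entails the inchoative 'the drawer filled'.

yes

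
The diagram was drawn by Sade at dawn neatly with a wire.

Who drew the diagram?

'Sade' marks the agent of the drawing event.

Sade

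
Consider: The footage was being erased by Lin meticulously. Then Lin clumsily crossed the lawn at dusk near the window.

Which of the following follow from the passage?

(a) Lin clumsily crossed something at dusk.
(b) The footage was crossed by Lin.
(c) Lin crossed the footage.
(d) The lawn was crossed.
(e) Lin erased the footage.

(a) Entailed — dropping 'near the window' and generalizing the patient leaves a sub-description the original still satisfies.
(b) Not entailed — Lin crossed the lawn, not the footage; the footage belongs to the erasing event.
(c) Not entailed — Lin crossed the lawn, not the footage; the footage belongs to the erasing event.
(d) Entailed — every conjunct here is already in the original crossing event.
(e) Not entailed — 'was erasing' is progressive on an accomplishment; it does not entail the completed 'erased'.

(a), (d)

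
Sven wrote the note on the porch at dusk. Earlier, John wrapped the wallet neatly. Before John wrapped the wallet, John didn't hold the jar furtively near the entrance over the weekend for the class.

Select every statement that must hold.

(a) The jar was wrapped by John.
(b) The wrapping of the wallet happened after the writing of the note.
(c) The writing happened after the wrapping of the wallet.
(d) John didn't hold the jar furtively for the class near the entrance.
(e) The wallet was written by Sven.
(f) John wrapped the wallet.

(a) Not entailed — John wrapped the wallet, not the jar; the jar belongs to the holding event.
(b) Not entailed — the narrative places the wrapping before the writing, not after.
(c) Entailed — the narrative places the wrapping before the writing.
(d) Not entailed — dropping 'over the weekend' under negation is not valid — the original leaves open that John held the jar some other way.
(e) Not entailed — Sven wrote the note, not the wallet; the wallet belongs to the wrapping event.
(f) Entailed — the original entails any weakening of itself; this just drops 'neatly'.

(c), (f)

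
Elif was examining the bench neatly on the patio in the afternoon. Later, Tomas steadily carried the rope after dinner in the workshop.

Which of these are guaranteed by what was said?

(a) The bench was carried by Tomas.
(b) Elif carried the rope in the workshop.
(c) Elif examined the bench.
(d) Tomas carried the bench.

(a) Not entailed — Tomas carried the rope, not the bench; the bench belongs to the examining event.
(b) Not entailed — the passage has Tomas carrying the rope, not Elif.
(c) Entailed — 'examine' is an activity; 'was examining' entails that some examining happened, so 'examined' holds.
(d) Not entailed — Tomas carried the rope, not the bench; the bench belongs to the examining event.

(c)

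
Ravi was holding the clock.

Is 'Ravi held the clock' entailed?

'hold' is atelic; if Ravi was holding the clock, then Ravi held the clock (for some time).

yes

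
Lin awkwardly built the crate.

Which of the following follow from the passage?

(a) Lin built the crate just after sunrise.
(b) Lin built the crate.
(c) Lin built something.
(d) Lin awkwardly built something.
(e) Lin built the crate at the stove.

(b), (c), (d)

(a) Not entailed — 'just after sunrise' adds information not in the original event.
(b) Entailed — the original entails any weakening of itself; this just drops 'awkwardly'.
(c) Entailed — the original entails any weakening of itself; this just drops 'awkwardly' and generalizes the patient.
(d) Entailed — this follows by dropping conjuncts from the building event's description.
(e) Not entailed — 'at the stove' adds information not in the original event.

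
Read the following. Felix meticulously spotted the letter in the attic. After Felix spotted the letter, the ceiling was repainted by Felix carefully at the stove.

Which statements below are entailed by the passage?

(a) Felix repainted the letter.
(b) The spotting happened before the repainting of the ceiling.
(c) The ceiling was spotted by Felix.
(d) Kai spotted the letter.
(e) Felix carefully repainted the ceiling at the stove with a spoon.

(b)

(a) Not entailed — Felix repainted the ceiling, not the letter; the letter belongs to the spotting event.
(b) Entailed — the narrative places the spotting before the repainting.
(c) Not entailed — Felix spotted the letter, not the ceiling; the ceiling belongs to the repainting event.
(d) Not entailed — the passage has Felix spotting the letter, not Kai.
(e) Not entailed — 'with a spoon' adds information not in the original event.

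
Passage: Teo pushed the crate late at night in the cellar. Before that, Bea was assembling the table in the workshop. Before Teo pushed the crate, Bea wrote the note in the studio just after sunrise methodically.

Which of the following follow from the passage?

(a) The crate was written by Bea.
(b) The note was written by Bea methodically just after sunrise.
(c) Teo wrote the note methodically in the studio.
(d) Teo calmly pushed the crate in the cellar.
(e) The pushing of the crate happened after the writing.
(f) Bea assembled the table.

(a) Not entailed — Bea wrote the note, not the crate; the crate belongs to the pushing event.
(b) Entailed — dropping 'in the studio' leaves a sub-description the original still satisfies.
(c) Not entailed — the passage has Bea writing the note, not Teo.
(d) Not entailed — 'calmly' adds information not in the original event.
(e) Entailed — the narrative places the writing before the pushing.
(f) Not entailed — 'was assembling' is progressive on an accomplishment; it does not entail the completed 'assembled'.

(b), (e)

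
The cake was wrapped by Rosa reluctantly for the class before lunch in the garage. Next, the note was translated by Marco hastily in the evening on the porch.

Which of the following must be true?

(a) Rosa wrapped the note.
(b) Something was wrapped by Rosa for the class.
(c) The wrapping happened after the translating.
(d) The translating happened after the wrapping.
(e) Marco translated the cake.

(a) Not entailed — Rosa wrapped the cake, not the note; the note belongs to the translating event.
(b) Entailed — dropping 'before lunch', 'reluctantly', 'in the garage' and generalizing the patient leaves a sub-description the original still satisfies.
(c) Not entailed — the narrative places the wrapping before the translating, not after.
(d) Entailed — the narrative places the wrapping before the translating.
(e) Not entailed — Marco translated the note, not the cake; the cake belongs to the wrapping event.

(b), (d)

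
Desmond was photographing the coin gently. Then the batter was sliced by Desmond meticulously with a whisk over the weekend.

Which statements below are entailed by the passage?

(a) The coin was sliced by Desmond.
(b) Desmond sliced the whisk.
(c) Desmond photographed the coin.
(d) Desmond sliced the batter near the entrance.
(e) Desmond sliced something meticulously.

(a) Not entailed — Desmond sliced the batter, not the coin; the coin belongs to the photographing event.
(b) Not entailed — the whisk is the instrument, not what was sliced.
(c) Not entailed — 'was photographing' is progressive on an accomplishment; it does not entail the completed 'photographed'.
(d) Not entailed — 'near the entrance' adds information not in the original event.
(e) Entailed — dropping 'with a whisk', 'over the weekend' and generalizing the patient leaves a sub-description the original still satisfies.

(e)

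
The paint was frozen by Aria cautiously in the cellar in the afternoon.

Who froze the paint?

'Aria' marks the agent of the freezing event.

Aria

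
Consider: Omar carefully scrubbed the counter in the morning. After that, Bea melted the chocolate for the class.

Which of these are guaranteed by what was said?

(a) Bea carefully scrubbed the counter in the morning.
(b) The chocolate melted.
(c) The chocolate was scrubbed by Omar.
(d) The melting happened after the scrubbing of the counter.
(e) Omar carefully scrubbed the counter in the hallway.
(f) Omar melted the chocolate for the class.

(b), (d)

(a) Not entailed — the passage has Omar scrubbing the counter, not Bea.
(b) Entailed — 'Bea melted the chocolate' is causative; it entails the inchoative 'the chocolate melted'.
(c) Not entailed — Omar scrubbed the counter, not the chocolate; the chocolate belongs to the melting event.
(d) Entailed — the narrative places the scrubbing before the melting.
(e) Not entailed — 'in the hallway' adds information not in the original event.
(f) Not entailed — the passage has Bea melting the chocolate, not Omar.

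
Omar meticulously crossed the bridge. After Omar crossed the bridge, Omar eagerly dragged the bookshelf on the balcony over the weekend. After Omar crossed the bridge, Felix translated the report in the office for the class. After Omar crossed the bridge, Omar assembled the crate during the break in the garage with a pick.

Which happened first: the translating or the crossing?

The connectives place the crossing before the translating.

the crossing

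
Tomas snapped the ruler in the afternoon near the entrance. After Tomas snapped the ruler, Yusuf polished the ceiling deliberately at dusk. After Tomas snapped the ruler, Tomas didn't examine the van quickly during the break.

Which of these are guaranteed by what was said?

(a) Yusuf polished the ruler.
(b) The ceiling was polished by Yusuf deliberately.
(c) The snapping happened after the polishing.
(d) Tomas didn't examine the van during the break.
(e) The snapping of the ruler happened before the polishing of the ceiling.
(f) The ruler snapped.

(a) Not entailed — Yusuf polished the ceiling, not the ruler; the ruler belongs to the snapping event.
(b) Entailed — this follows by dropping conjuncts from the polishing event's description.
(c) Not entailed — the narrative places the snapping before the polishing, not after.
(d) Not entailed — dropping 'quickly' under negation is not valid — the original leaves open that Tomas examined the van some other way.
(e) Entailed — the narrative places the snapping before the polishing.
(f) Entailed — 'Tomas snapped the ruler' is causative; it entails the inchoative 'the ruler snapped'.

(b), (e), (f)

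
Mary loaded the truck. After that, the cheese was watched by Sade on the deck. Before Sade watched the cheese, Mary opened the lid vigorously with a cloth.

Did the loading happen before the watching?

yes

The narrative orders the loading before the watching.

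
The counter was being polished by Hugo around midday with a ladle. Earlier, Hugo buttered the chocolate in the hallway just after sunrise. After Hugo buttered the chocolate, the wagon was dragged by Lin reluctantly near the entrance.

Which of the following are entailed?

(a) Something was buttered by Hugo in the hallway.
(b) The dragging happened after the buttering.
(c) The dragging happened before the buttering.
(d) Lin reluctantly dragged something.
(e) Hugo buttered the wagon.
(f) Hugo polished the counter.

(a), (b), (d), (f)

(a) Entailed — every conjunct here is already in the original buttering event.
(b) Entailed — the narrative places the buttering before the dragging.
(c) Not entailed — the narrative places the buttering before the dragging, not after.
(d) Entailed — every conjunct here is already in the original dragging event.
(e) Not entailed — Hugo buttered the chocolate, not the wagon; the wagon belongs to the dragging event.
(f) Entailed — 'polish' is an activity; 'was polishing' entails that some polishing happened, so 'polished' holds.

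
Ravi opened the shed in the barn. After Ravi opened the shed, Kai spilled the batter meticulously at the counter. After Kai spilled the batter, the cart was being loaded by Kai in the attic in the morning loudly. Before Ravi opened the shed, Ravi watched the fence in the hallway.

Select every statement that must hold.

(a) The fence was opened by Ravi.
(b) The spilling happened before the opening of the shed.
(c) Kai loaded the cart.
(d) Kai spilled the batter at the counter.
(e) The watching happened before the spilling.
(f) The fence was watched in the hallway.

(d), (e), (f)

(a) Not entailed — Ravi opened the shed, not the fence; the fence belongs to the watching event.
(b) Not entailed — the narrative places the opening before the spilling, not after.
(c) Not entailed — 'was loading' is progressive on an accomplishment; it does not entail the completed 'loaded'.
(d) Entailed — this follows by dropping conjuncts from the spilling event's description.
(e) Entailed — the narrative places the watching before the spilling.
(f) Entailed — the original entails any weakening of itself; this just generalizes the agent.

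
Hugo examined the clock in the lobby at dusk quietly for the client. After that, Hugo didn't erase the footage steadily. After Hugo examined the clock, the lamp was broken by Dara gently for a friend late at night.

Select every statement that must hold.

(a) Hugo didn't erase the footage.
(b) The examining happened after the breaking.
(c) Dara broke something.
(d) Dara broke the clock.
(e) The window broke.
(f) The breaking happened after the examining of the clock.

(c), (f)

(a) Not entailed — dropping 'steadily' under negation is not valid — the original leaves open that Hugo erased the footage some other way.
(b) Not entailed — the narrative places the examining before the breaking, not after.
(c) Entailed — every conjunct here is already in the original breaking event.
(d) Not entailed — Dara broke the lamp, not the clock; the clock belongs to the examining event.
(e) Not entailed — the lamp is what broke, not the window.
(f) Entailed — the narrative places the examining before the breaking.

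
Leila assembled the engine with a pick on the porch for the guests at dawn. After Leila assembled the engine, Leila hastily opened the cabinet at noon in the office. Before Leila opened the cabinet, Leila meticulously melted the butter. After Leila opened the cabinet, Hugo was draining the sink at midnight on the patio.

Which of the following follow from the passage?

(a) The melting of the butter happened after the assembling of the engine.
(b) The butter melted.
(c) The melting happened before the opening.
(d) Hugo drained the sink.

(a) Not entailed — the narrative doesn't order the assembling relative to the melting.
(b) Entailed — 'Leila melted the butter' is causative; it entails the inchoative 'the butter melted'.
(c) Entailed — the narrative places the melting before the opening.
(d) Not entailed — 'was draining' is progressive on an accomplishment; it does not entail the completed 'drained'.

(b), (c)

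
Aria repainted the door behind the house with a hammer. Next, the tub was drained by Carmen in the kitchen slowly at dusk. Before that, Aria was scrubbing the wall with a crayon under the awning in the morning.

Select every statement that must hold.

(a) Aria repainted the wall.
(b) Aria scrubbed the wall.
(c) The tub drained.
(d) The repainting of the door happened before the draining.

(a) Not entailed — Aria repainted the door, not the wall; the wall belongs to the scrubbing event.
(b) Entailed — 'scrub' is an activity; 'was scrubbing' entails that some scrubbing happened, so 'scrubbed' holds.
(c) Entailed — 'Carmen drained the tub' is causative; it entails the inchoative 'the tub drained'.
(d) Entailed — the narrative places the repainting before the draining.

(b), (c), (d)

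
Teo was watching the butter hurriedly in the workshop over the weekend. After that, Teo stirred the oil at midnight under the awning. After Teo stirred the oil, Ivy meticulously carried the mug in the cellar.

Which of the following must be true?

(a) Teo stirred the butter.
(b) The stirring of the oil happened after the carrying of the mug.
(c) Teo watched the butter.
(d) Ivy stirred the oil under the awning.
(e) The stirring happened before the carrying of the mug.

(a) Not entailed — Teo stirred the oil, not the butter; the butter belongs to the watching event.
(b) Not entailed — the narrative places the stirring before the carrying, not after.
(c) Entailed — 'watch' is an activity; 'was watching' entails that some watching happened, so 'watched' holds.
(d) Not entailed — the passage has Teo stirring the oil, not Ivy.
(e) Entailed — the narrative places the stirring before the carrying.

(c), (e)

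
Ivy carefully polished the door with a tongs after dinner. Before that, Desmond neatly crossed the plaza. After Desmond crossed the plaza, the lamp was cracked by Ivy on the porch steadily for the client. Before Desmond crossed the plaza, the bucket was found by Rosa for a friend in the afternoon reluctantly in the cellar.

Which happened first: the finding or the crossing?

the finding

The connectives place the finding before the crossing.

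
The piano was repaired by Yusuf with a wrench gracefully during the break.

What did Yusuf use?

'with a wrench' marks the instrument of the repairing event.

a wrench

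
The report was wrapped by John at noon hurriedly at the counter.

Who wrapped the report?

'John' marks the agent of the wrapping event.

John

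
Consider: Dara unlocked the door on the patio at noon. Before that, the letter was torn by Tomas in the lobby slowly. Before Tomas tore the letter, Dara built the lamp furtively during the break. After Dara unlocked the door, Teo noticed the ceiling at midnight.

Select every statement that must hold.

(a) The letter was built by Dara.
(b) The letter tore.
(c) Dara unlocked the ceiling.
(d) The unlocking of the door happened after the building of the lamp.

(b), (d)

(a) Not entailed — Dara built the lamp, not the letter; the letter belongs to the tearing event.
(b) Entailed — 'Tomas tore the letter' is causative; it entails the inchoative 'the letter tore'.
(c) Not entailed — Dara unlocked the door, not the ceiling; the ceiling belongs to the noticing event.
(d) Entailed — the narrative places the building before the unlocking.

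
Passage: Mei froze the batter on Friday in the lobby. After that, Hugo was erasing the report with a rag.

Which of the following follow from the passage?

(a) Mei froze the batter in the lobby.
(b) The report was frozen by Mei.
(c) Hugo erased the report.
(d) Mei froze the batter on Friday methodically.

(a)

(a) Entailed — the original entails any weakening of itself; this just drops 'on Friday'.
(b) Not entailed — Mei froze the batter, not the report; the report belongs to the erasing event.
(c) Not entailed — 'was erasing' is progressive on an accomplishment; it does not entail the completed 'erased'.
(d) Not entailed — 'methodically' adds information not in the original event.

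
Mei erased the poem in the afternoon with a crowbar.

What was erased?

the poem

'the poem' marks the patient of the erasing event.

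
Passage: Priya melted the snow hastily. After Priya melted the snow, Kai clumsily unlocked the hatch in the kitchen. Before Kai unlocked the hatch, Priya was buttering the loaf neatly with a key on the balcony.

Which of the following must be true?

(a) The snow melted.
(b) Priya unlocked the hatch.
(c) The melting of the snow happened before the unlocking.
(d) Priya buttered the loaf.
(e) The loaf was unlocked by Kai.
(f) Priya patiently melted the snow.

(a) Entailed — 'Priya melted the snow' is causative; it entails the inchoative 'the snow melted'.
(b) Not entailed — the passage has Kai unlocking the hatch, not Priya.
(c) Entailed — the narrative places the melting before the unlocking.
(d) Not entailed — 'was buttering' is progressive on an accomplishment; it does not entail the completed 'buttered'.
(e) Not entailed — Kai unlocked the hatch, not the loaf; the loaf belongs to the buttering event.
(f) Not entailed — 'patiently' adds a manner not in (and inconsistent with) the original.

(a), (c)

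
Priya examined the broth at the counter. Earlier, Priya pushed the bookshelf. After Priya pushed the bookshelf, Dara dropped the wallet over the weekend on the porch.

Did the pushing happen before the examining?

The narrative orders the pushing before the examining.

yes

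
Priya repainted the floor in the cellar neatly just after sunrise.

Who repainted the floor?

Priya

'Priya' marks the agent of the repainting event.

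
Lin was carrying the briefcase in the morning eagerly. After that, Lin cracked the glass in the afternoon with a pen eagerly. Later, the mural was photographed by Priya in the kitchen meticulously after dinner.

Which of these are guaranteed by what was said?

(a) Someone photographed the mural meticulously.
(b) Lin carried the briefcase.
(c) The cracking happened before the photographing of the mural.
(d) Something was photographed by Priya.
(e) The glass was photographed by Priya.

(a) Entailed — the original entails any weakening of itself; this just drops 'in the kitchen', 'after dinner' and generalizes the agent.
(b) Entailed — 'carry' is an activity; 'was carrying' entails that some carrying happened, so 'carried' holds.
(c) Entailed — the narrative places the cracking before the photographing.
(d) Entailed — dropping 'meticulously', 'in the kitchen', 'after dinner' and generalizing the patient leaves a sub-description the original still satisfies.
(e) Not entailed — Priya photographed the mural, not the glass; the glass belongs to the cracking event.

(a), (b), (c), (d)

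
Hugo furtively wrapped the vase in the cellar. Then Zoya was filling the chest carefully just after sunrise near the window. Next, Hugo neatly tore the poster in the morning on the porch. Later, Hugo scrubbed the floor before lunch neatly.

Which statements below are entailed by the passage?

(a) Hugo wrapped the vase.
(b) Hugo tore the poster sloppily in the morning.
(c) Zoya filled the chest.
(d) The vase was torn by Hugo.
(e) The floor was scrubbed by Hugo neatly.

(a), (e)

(a) Entailed — the original entails any weakening of itself; this just drops 'in the cellar', 'furtively'.
(b) Not entailed — 'sloppily' adds a manner not in (and inconsistent with) the original.
(c) Not entailed — 'was filling' is progressive on an accomplishment; it does not entail the completed 'filled'.
(d) Not entailed — Hugo tore the poster, not the vase; the vase belongs to the wrapping event.
(e) Entailed — this follows by dropping conjuncts from the scrubbing event's description.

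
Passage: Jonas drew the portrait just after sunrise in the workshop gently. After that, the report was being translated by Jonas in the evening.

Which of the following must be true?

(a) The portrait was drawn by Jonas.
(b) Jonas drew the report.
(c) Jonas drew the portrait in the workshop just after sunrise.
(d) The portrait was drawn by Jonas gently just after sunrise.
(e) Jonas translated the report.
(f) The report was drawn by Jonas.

(a), (c), (d)

(a) Entailed — dropping 'in the workshop', 'just after sunrise', 'gently' leaves a sub-description the original still satisfies.
(b) Not entailed — Jonas drew the portrait, not the report; the report belongs to the translating event.
(c) Entailed — every conjunct here is already in the original drawing event.
(d) Entailed — this follows by dropping conjuncts from the drawing event's description.
(e) Not entailed — 'was translating' is progressive on an accomplishment; it does not entail the completed 'translated'.
(f) Not entailed — Jonas drew the portrait, not the report; the report belongs to the translating event.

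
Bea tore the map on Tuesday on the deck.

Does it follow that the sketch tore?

no

Nothing is said about any sketch; only the map is affected.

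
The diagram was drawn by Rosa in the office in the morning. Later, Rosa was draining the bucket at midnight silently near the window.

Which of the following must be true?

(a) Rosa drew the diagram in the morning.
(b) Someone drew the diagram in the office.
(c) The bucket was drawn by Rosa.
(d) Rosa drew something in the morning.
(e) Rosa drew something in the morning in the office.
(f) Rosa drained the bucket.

(a) Entailed — the original entails any weakening of itself; this just drops 'in the office'.
(b) Entailed — dropping 'in the morning' and generalizing the agent leaves a sub-description the original still satisfies.
(c) Not entailed — Rosa drew the diagram, not the bucket; the bucket belongs to the draining event.
(d) Entailed — every conjunct here is already in the original drawing event.
(e) Entailed — generalizing the patient leaves a sub-description the original still satisfies.
(f) Not entailed — 'was draining' is progressive on an accomplishment; it does not entail the completed 'drained'.

(a), (b), (d), (e)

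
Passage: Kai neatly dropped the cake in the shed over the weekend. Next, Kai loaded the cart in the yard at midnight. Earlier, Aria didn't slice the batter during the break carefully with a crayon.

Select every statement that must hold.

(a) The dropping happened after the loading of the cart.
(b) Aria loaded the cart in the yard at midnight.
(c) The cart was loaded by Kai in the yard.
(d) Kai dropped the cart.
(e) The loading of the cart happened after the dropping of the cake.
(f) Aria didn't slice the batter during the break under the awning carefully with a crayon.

(c), (e), (f)

(a) Not entailed — the narrative places the dropping before the loading, not after.
(b) Not entailed — the passage has Kai loading the cart, not Aria.
(c) Entailed — the original entails any weakening of itself; this just drops 'at midnight'.
(d) Not entailed — Kai dropped the cake, not the cart; the cart belongs to the loading event.
(e) Entailed — the narrative places the dropping before the loading.
(f) Entailed — under negation, adding a further restriction is entailed: if no such slicing event occurred, none occurred under the awning either.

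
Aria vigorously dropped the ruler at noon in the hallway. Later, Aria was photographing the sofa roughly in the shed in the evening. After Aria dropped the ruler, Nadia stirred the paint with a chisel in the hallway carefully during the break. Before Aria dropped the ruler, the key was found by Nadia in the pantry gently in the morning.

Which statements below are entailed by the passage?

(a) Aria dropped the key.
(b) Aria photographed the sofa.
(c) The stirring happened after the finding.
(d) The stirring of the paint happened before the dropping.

(a) Not entailed — Aria dropped the ruler, not the key; the key belongs to the finding event.
(b) Not entailed — 'was photographing' is progressive on an accomplishment; it does not entail the completed 'photographed'.
(c) Entailed — the narrative places the finding before the stirring.
(d) Not entailed — the narrative places the dropping before the stirring, not after.

(c)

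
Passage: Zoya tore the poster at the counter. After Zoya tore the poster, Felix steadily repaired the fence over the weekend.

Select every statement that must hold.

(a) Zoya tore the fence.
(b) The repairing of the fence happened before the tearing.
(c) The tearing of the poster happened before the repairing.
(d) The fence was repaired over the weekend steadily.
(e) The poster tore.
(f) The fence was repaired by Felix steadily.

(a) Not entailed — Zoya tore the poster, not the fence; the fence belongs to the repairing event.
(b) Not entailed — the narrative places the tearing before the repairing, not after.
(c) Entailed — the narrative places the tearing before the repairing.
(d) Entailed — every conjunct here is already in the original repairing event.
(e) Entailed — 'Zoya tore the poster' is causative; it entails the inchoative 'the poster tore'.
(f) Entailed — this follows by dropping conjuncts from the repairing event's description.

(c), (d), (e), (f)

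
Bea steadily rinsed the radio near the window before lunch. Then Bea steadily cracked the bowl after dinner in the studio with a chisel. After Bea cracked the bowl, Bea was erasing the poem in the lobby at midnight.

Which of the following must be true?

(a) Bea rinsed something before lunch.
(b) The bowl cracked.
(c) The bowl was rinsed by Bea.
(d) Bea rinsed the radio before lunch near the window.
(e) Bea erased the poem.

(a) Entailed — the original entails any weakening of itself; this just drops 'steadily', 'near the window' and generalizes the patient.
(b) Entailed — 'Bea cracked the bowl' is causative; it entails the inchoative 'the bowl cracked'.
(c) Not entailed — Bea rinsed the radio, not the bowl; the bowl belongs to the cracking event.
(d) Entailed — every conjunct here is already in the original rinsing event.
(e) Not entailed — 'was erasing' is progressive on an accomplishment; it does not entail the completed 'erased'.

(a), (b), (d)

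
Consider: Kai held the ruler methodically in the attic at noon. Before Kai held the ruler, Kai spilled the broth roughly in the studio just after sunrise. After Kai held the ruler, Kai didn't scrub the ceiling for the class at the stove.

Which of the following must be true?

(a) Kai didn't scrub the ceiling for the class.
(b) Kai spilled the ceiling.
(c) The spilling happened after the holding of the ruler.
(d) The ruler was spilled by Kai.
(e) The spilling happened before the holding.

(e)

(a) Not entailed — dropping 'at the stove' under negation is not valid — the original leaves open that Kai scrubbed the ceiling some other way.
(b) Not entailed — Kai spilled the broth, not the ceiling; the ceiling belongs to the scrubbing event.
(c) Not entailed — the narrative places the spilling before the holding, not after.
(d) Not entailed — Kai spilled the broth, not the ruler; the ruler belongs to the holding event.
(e) Entailed — the narrative places the spilling before the holding.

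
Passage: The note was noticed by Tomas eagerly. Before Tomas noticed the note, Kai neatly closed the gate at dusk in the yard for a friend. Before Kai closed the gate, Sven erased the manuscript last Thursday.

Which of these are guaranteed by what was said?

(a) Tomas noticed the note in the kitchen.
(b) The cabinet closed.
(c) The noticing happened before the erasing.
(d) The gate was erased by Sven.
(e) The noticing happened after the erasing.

(e)

(a) Not entailed — 'in the kitchen' adds information not in the original event.
(b) Not entailed — the gate is what closed, not the cabinet.
(c) Not entailed — the narrative places the erasing before the noticing, not after.
(d) Not entailed — Sven erased the manuscript, not the gate; the gate belongs to the closing event.
(e) Entailed — the narrative places the erasing before the noticing.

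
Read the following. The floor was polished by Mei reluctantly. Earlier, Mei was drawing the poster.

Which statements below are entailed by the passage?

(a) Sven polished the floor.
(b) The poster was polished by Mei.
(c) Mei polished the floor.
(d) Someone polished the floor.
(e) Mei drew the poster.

(c), (d)

(a) Not entailed — the passage has Mei polishing the floor, not Sven.
(b) Not entailed — Mei polished the floor, not the poster; the poster belongs to the drawing event.
(c) Entailed — the original entails any weakening of itself; this just drops 'reluctantly'.
(d) Entailed — every conjunct here is already in the original polishing event.
(e) Not entailed — 'was drawing' is progressive on an accomplishment; it does not entail the completed 'drew'.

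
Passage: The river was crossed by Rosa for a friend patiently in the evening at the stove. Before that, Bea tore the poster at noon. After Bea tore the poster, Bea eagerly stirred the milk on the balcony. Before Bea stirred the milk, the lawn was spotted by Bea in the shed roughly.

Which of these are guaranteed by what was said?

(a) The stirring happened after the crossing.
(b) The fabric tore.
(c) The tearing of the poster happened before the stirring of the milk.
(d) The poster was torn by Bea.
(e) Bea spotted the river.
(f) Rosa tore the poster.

(c), (d)

(a) Not entailed — the narrative doesn't order the crossing relative to the stirring.
(b) Not entailed — the poster is what tore, not the fabric.
(c) Entailed — the narrative places the tearing before the stirring.
(d) Entailed — every conjunct here is already in the original tearing event.
(e) Not entailed — Bea spotted the lawn, not the river; the river belongs to the crossing event.
(f) Not entailed — the passage has Bea tearing the poster, not Rosa.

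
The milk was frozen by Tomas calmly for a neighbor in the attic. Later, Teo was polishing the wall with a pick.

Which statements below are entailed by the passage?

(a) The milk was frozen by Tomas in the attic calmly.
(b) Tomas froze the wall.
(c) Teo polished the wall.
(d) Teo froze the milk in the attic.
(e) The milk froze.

(a), (c), (e)

(a) Entailed — this follows by dropping conjuncts from the freezing event's description.
(b) Not entailed — Tomas froze the milk, not the wall; the wall belongs to the polishing event.
(c) Entailed — 'polish' is an activity; 'was polishing' entails that some polishing happened, so 'polished' holds.
(d) Not entailed — the passage has Tomas freezing the milk, not Teo.
(e) Entailed — 'Tomas froze the milk' is causative; it entails the inchoative 'the milk froze'.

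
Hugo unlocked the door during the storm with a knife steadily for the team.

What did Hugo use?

a knife

'with a knife' marks the instrument of the unlocking event.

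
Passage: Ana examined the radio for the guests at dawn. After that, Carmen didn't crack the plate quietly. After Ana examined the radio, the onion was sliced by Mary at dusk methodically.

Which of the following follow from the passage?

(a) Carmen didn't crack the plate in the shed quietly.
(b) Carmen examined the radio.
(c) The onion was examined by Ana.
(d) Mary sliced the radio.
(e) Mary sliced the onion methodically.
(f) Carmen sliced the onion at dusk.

(a) Entailed — under negation, adding a further restriction is entailed: if no such cracking event occurred, none occurred in the shed either.
(b) Not entailed — the passage has Ana examining the radio, not Carmen.
(c) Not entailed — Ana examined the radio, not the onion; the onion belongs to the slicing event.
(d) Not entailed — Mary sliced the onion, not the radio; the radio belongs to the examining event.
(e) Entailed — this follows by dropping conjuncts from the slicing event's description.
(f) Not entailed — the passage has Mary slicing the onion, not Carmen.

(a), (e)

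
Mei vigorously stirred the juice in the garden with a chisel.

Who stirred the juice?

Mei

'Mei' marks the agent of the stirring event.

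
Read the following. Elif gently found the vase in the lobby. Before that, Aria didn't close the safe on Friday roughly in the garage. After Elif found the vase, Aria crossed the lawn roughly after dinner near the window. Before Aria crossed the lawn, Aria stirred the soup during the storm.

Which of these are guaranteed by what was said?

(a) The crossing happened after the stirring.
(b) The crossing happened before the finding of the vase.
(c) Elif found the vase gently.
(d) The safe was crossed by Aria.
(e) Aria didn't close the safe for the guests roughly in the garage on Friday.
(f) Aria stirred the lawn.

(a) Entailed — the narrative places the stirring before the crossing.
(b) Not entailed — the narrative places the finding before the crossing, not after.
(c) Entailed — every conjunct here is already in the original finding event.
(d) Not entailed — Aria crossed the lawn, not the safe; the safe belongs to the closing event.
(e) Entailed — under negation, adding a further restriction is entailed: if no such closing event occurred, none occurred for the guests either.
(f) Not entailed — Aria stirred the soup, not the lawn; the lawn belongs to the crossing event.

(a), (c), (e)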